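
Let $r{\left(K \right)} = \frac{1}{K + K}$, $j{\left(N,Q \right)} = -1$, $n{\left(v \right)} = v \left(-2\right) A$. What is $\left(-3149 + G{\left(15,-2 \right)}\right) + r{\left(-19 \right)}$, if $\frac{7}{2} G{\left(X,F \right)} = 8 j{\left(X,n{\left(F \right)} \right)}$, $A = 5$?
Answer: $- \frac{838249}{266} \approx -3151.3$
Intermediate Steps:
$n{\left(v \right)} = - 10 v$ ($n{\left(v \right)} = v \left(-2\right) 5 = - 2 v 5 = - 10 v$)
$r{\left(K \right)} = \frac{1}{2 K}$
$G{\left(X,F \right)} = - \frac{16}{7}$ ($G{\left(X,F \right)} = \frac{2 \cdot 8 \left(-1\right)}{7} = \frac{2}{7} \left(-8\right) = - \frac{16}{7}$)
$\left(-3149 + G{\left(15,-2 \right)}\right) + r{\left(-19 \right)} = \left(-3149 - \frac{16}{7}\right) + \frac{1}{2 \left(-19\right)} = - \frac{22059}{7} + \frac{1}{2} \left(- \frac{1}{19}\right) = - \frac{22059}{7} - \frac{1}{38} = - \frac{838249}{266}$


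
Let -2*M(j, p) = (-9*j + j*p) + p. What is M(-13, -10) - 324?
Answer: -885/2 ≈ -442.50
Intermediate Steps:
M(j, p) = -p/2 + 9*j/2 - j*p/2 (M(j, p) = -((-9*j + j*p) + p)/2 = -(p - 9*j + j*p)/2 = -p/2 + 9*j/2 - j*p/2)
M(-13, -10) - 324 = (-½*(-10) + (9/2)*(-13) - ½*(-13)*(-10)) - 324 = (5 - 117/2 - 65) - 324 = -237/2 - 324 = -885/2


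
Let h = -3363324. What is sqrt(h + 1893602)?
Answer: I*sqrt(1469722) ≈ 1212.3*I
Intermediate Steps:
sqrt(h + 1893602) = sqrt(-3363324 + 1893602) = sqrt(-1469722) = I*sqrt(1469722)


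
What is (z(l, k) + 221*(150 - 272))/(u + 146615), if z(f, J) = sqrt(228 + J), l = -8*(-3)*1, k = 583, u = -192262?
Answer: 26962/45647 - sqrt(811)/45647 ≈ 0.59004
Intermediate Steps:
l = 24 (l = 24*1 = 24)
(z(l, k) + 221*(150 - 272))/(u + 146615) = (sqrt(228 + 583) + 221*(150 - 272))/(-192262 + 146615) = (sqrt(811) + 221*(-122))/(-45647) = (sqrt(811) - 26962)*(-1/45647) = (-26962 + sqrt(811))*(-1/45647) = 26962/45647 - sqrt(811)/45647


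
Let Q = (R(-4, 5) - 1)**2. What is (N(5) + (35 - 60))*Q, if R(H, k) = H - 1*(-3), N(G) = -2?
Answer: -108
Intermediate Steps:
R(H, k) = 3 + H (R(H, k) = H + 3 = 3 + H)
Q = 4 (Q = ((3 - 4) - 1)**2 = (-1 - 1)**2 = (-2)**2 = 4)
(N(5) + (35 - 60))*Q = (-2 + (35 - 60))*4 = (-2 - 25)*4 = -27*4 = -108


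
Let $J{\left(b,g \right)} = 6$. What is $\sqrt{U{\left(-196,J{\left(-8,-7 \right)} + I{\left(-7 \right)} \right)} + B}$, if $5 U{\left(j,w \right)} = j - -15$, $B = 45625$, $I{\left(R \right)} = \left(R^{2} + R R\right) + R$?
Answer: $\frac{2 \sqrt{284930}}{5} \approx 213.52$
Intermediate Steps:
$I{\left(R \right)} = R + 2 R^{2}$ ($I{\left(R \right)} = \left(R^{2} + R^{2}\right) + R = 2 R^{2} + R = R + 2 R^{2}$)
$U{\left(j,w \right)} = 3 + \frac{j}{5}$ ($U{\left(j,w \right)} = \frac{j - -15}{5} = \frac{j + 15}{5} = \frac{15 + j}{5} = 3 + \frac{j}{5}$)
$\sqrt{U{\left(-196,J{\left(-8,-7 \right)} + I{\left(-7 \right)} \right)} + B} = \sqrt{\left(3 + \frac{1}{5} \left(-196\right)\right) + 45625} = \sqrt{\left(3 - \frac{196}{5}\right) + 45625} = \sqrt{- \frac{181}{5} + 45625} = \sqrt{\frac{227944}{5}} = \frac{2 \sqrt{284930}}{5}$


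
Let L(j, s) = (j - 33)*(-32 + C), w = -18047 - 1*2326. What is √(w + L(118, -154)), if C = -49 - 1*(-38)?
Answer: 2*I*√6007 ≈ 155.01*I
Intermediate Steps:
C = -11 (C = -49 + 38 = -11)
w = -20373 (w = -18047 - 2326 = -20373)
L(j, s) = 1419 - 43*j (L(j, s) = (j - 33)*(-32 - 11) = (-33 + j)*(-43) = 1419 - 43*j)
√(w + L(118, -154)) = √(-20373 + (1419 - 43*118)) = √(-20373 + (1419 - 5074)) = √(-20373 - 3655) = √(-24028) = 2*I*√6007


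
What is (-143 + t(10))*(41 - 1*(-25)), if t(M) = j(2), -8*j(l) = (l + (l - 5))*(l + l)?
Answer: -9405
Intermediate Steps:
j(l) = -l*(-5 + 2*l)/4 (j(l) = -(l + (l - 5))*(l + l)/8 = -(l + (-5 + l))*2*l/8 = -(-5 + 2*l)*2*l/8 = -l*(-5 + 2*l)/4)
t(M) = 1/2 (t(M) = (1/4)*2*(5 - 2*2) = (1/4)*2*(5 - 4) = (1/4)*2*1 = 1/2)
(-143 + t(10))*(41 - 1*(-25)) = (-143 + 1/2)*(41 - 1*(-25)) = -285*(41 + 25)/2 = -285/2*66 = -9405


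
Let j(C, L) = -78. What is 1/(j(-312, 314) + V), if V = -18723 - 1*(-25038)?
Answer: 1/6237 ≈ 0.00016033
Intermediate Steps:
V = 6315 (V = -18723 + 25038 = 6315)
1/(j(-312, 314) + V) = 1/(-78 + 6315) = 1/6237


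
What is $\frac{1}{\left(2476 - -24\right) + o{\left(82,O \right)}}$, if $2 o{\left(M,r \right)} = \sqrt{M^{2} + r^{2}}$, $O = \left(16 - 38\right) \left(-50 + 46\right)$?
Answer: $\frac{2500}{6246383} - \frac{\sqrt{3617}}{6246383} \approx 0.0003906$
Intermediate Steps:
$O = 88$ ($O = \left(-22\right) \left(-4\right) = 88$)
$o{\left(M,r \right)} = \frac{\sqrt{M^{2} + r^{2}}}{2}$
$\frac{1}{\left(2476 - -24\right) + o{\left(82,O \right)}} = \frac{1}{\left(2476 - -24\right) + \frac{\sqrt{82^{2} + 88^{2}}}{2}} = \frac{1}{\left(2476 + 24\right) + \frac{\sqrt{6724 + 7744}}{2}} = \frac{1}{2500 + \frac{\sqrt{14468}}{2}} = \frac{1}{2500 + \frac{2 \sqrt{3617}}{2}} = \frac{1}{2500 + \sqrt{3617}}$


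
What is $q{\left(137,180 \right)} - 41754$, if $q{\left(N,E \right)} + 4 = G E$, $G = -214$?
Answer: $-80278$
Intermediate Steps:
$q{\left(N,E \right)} = -4 - 214 E$
$q{\left(137,180 \right)} - 41754 = \left(-4 - 38520\right) - 41754 = -38524 - 41754 = -80278$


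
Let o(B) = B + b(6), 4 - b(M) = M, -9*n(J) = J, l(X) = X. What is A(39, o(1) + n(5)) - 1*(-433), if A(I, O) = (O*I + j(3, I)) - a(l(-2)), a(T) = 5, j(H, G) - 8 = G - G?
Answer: 1126/3 ≈ 375.33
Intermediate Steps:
n(J) = -J/9
b(M) = 4 - M
j(H, G) = 8 (j(H, G) = 8 + (G - G) = 8 + 0 = 8)
o(B) = -2 + B (o(B) = B + (4 - 1*6) = B + (4 - 6) = B - 2 = -2 + B)
A(I, O) = 3 + I*O (A(I, O) = (O*I + 8) - 1*5 = (I*O + 8) - 5 = (8 + I*O) - 5 = 3 + I*O)
A(39, o(1) + n(5)) - 1*(-433) = (3 + 39*((-2 + 1) - 1/9*5)) - 1*(-433) = (3 + 39*(-1 - 5/9)) + 433 = (3 + 39*(-14/9)) + 433 = (3 - 182/3) + 433 = -173/3 + 433 = 1126/3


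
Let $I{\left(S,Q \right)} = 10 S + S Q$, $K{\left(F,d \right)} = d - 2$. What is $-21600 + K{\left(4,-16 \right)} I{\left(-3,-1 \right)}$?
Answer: $-21114$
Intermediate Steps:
$K{\left(F,d \right)} = -2 + d$ ($K{\left(F,d \right)} = d - 2 = -2 + d$)
$I{\left(S,Q \right)} = 10 S + Q S$
$-21600 + K{\left(4,-16 \right)} I{\left(-3,-1 \right)} = -21600 + \left(-2 - 16\right) \left(- 3 \left(10 - 1\right)\right) = -21600 - 18 \left(\left(-3\right) 9\right) = -21600 - -486 = -21600 + 486 = -21114$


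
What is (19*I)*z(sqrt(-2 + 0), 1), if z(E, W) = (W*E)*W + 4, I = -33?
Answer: -2508 - 627*I*sqrt(2) ≈ -2508.0 - 886.71*I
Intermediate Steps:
z(E, W) = 4 + E*W**2 (z(E, W) = (E*W)*W + 4 = E*W**2 + 4 = 4 + E*W**2)
(19*I)*z(sqrt(-2 + 0), 1) = (19*(-33))*(4 + sqrt(-2 + 0)*1**2) = -627*(4 + sqrt(-2)*1) = -627*(4 + (I*sqrt(2))*1) = -627*(4 + I*sqrt(2)) = -2508 - 627*I*sqrt(2)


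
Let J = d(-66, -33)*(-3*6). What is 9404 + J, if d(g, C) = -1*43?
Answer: 10178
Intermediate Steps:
d(g, C) = -43
J = 774 (J = -(-129)*6 = -43*(-18) = 774)
9404 + J = 9404 + 774 = 10178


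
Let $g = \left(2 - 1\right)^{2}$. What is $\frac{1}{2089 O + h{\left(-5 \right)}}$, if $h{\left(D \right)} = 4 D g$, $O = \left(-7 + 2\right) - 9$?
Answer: $- \frac{1}{29266} \approx -3.4169 \cdot 10^{-5}$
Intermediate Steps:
$O = -14$ ($O = -5 - 9 = -14$)
$g = 1$ ($g = 1^{2} = 1$)
$h{\left(D \right)} = 4 D$ ($h{\left(D \right)} = 4 D 1 = 4 D$)
$\frac{1}{2089 O + h{\left(-5 \right)}} = \frac{1}{2089 \left(-14\right) + 4 \left(-5\right)} = \frac{1}{-29246 - 20} = \frac{1}{-29266} = - \frac{1}{29266}$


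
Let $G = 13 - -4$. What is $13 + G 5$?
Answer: $98$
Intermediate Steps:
$G = 17$ ($G = 13 + 4 = 17$)
$13 + G 5 = 13 + 17 \cdot 5 = 13 + 85 = 98$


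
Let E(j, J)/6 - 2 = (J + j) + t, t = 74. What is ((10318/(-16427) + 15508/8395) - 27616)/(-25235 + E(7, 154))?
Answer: 3808207098334/3283923787645 ≈ 1.1597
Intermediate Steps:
E(j, J) = 456 + 6*J + 6*j (E(j, J) = 12 + 6*((J + j) + 74) = 12 + 6*(74 + J + j) = 12 + (444 + 6*J + 6*j) = 456 + 6*J + 6*j)
((10318/(-16427) + 15508/8395) - 27616)/(-25235 + E(7, 154)) = ((10318/(-16427) + 15508/8395) - 27616)/(-25235 + (456 + 6*154 + 6*7)) = ((10318*(-1/16427) + 15508*(1/8395)) - 27616)/(-25235 + (456 + 924 + 42)) = ((-10318/16427 + 15508/8395) - 27616)/(-25235 + 1422) = (168130306/137904665 - 27616)/(-23813) = -3808207098334/137904665*(-1/23813) = 3808207098334/3283923787645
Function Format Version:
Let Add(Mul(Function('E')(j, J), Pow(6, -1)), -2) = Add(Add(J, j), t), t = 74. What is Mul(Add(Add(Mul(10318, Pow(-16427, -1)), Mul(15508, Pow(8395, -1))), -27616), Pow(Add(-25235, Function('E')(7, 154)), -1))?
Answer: Rational(3808207098334, 3283923787645) ≈ 1.1597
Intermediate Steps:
Function('E')(j, J) = Add(456, Mul(6, J), Mul(6, j)) (Function('E')(j, J) = Add(12, Mul(6, Add(Add(J, j), 74))) = Add(12, Mul(6, Add(74, J, j))) = Add(12, Add(444, Mul(6, J), Mul(6, j))) = Add(456, Mul(6, J), Mul(6, j)))
Mul(Add(Add(Mul(10318, Pow(-16427, -1)), Mul(15508, Pow(8395, -1))), -27616), Pow(Add(-25235, Function('E')(7, 154)), -1)) = Mul(Add(Add(Mul(10318, Pow(-16427, -1)), Mul(15508, Pow(8395, -1))), -27616), Pow(Add(-25235, Add(456, Mul(6, 154), Mul(6, 7))), -1)) = Mul(Add(Add(Mul(10318, Rational(-1, 16427)), Mul(15508, Rational(1, 8395))), -27616), Pow(Add(-25235, Add(456, 924, 42)), -1)) = Mul(Add(Add(Rational(-10318, 16427), Rational(15508, 8395)), -27616), Pow(Add(-25235, 1422), -1)) = Mul(Add(Rational(168130306, 137904665), -27616), Pow(-23813, -1)) = Mul(Rational(-3808207098334, 137904665), Rational(-1, 23813)) = Rational(3808207098334, 3283923787645)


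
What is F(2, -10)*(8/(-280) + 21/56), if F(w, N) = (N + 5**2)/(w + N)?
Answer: -291/448 ≈ -0.64955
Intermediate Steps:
F(w, N) = (25 + N)/(N + w) (F(w, N) = (N + 25)/(N + w) = (25 + N)/(N + w))
F(2, -10)*(8/(-280) + 21/56) = ((25 - 10)/(-10 + 2))*(8/(-280) + 21/56) = (15/(-8))*(8*(-1/280) + 21*(1/56)) = (-1/8*15)*(-1/35 + 3/8) = -15/8*97/280 = -291/448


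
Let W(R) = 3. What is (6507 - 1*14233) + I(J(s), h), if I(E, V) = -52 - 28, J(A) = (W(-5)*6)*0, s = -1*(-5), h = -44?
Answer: -7806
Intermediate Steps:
s = 5
J(A) = 0 (J(A) = (3*6)*0 = 18*0 = 0)
I(E, V) = -80
(6507 - 1*14233) + I(J(s), h) = (6507 - 1*14233) - 80 = (6507 - 14233) - 80 = -7726 - 80 = -7806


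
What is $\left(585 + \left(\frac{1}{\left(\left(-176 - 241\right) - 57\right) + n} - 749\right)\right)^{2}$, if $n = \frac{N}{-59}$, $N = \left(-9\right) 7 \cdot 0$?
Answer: $\frac{6043041169}{224676} \approx 26897.0$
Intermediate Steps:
$N = 0$ ($N = \left(-63\right) 0 = 0$)
$n = 0$ ($n = \frac{0}{-59} = 0 \left(- \frac{1}{59}\right) = 0$)
$\left(585 + \left(\frac{1}{\left(\left(-176 - 241\right) - 57\right) + n} - 749\right)\right)^{2} = \left(585 + \left(\frac{1}{\left(\left(-176 - 241\right) - 57\right) + 0} - 749\right)\right)^{2} = \left(585 - \left(749 - \frac{1}{\left(-417 - 57\right) + 0}\right)\right)^{2} = \left(585 - \left(749 - \frac{1}{-474 + 0}\right)\right)^{2} = \left(585 - \left(749 - \frac{1}{-474}\right)\right)^{2} = \left(585 - \frac{355027}{474}\right)^{2} = \left(- \frac{77737}{474}\right)^{2} = \frac{6043041169}{224676}$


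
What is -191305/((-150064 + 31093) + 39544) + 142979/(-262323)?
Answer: 38827308482/20835528921 ≈ 1.8635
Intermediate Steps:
-191305/((-150064 + 31093) + 39544) + 142979/(-262323) = -191305/(-118971 + 39544) + 142979*(-1/262323) = -191305/(-79427) - 142979/262323 = -191305*(-1/79427) - 142979/262323 = 191305/79427 - 142979/262323 = 38827308482/20835528921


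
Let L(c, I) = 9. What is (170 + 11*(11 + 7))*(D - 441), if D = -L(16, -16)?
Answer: -165600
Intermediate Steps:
D = -9 (D = -1*9 = -9)
(170 + 11*(11 + 7))*(D - 441) = (170 + 11*(11 + 7))*(-9 - 441) = (170 + 11*18)*(-450) = (170 + 198)*(-450) = 368*(-450) = -165600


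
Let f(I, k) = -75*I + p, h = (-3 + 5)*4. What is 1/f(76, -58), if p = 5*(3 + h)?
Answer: -1/5645 ≈ -0.00017715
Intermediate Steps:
h = 8 (h = 2*4 = 8)
p = 55 (p = 5*(3 + 8) = 5*11 = 55)
f(I, k) = 55 - 75*I (f(I, k) = -75*I + 55 = 55 - 75*I)
1/f(76, -58) = 1/(55 - 75*76) = 1/(55 - 5700) = 1/(-5645) = -1/5645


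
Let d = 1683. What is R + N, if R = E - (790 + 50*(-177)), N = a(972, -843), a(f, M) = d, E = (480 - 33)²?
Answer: 209552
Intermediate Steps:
E = 199809 (E = 447² = 199809)
a(f, M) = 1683
N = 1683
R = 207869 (R = 199809 - (790 + 50*(-177)) = 199809 - (790 - 8850) = 199809 - 1*(-8060) = 199809 + 8060 = 207869)
R + N = 207869 + 1683 = 209552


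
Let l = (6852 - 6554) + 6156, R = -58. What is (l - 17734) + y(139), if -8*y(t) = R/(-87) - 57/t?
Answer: -37630187/3336 ≈ -11280.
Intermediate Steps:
l = 6454 (l = 298 + 6156 = 6454)
y(t) = -1/12 + 57/(8*t) (y(t) = -(-58/(-87) - 57/t)/8 = -(-58*(-1/87) - 57/t)/8 = -(⅔ - 57/t)/8 = -1/12 + 57/(8*t))
(l - 17734) + y(139) = (6454 - 17734) + (1/24)*(171 - 2*139)/139 = -11280 + (1/24)*(1/139)*(171 - 278) = -11280 + (1/24)*(1/139)*(-107) = -11280 - 107/3336 = -37630187/3336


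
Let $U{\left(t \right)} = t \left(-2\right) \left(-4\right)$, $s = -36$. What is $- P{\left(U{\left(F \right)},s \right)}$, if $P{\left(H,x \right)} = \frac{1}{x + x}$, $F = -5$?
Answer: $\frac{1}{72} \approx 0.013889$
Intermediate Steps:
$U{\left(t \right)} = 8 t$ ($U{\left(t \right)} = - 2 t \left(-4\right) = 8 t$)
$P{\left(H,x \right)} = \frac{1}{2 x}$
$- P{\left(U{\left(F \right)},s \right)} = - \frac{1}{2 \left(-36\right)} = - \frac{-1}{2 \cdot 36} = \left(-1\right) \left(- \frac{1}{72}\right) = \frac{1}{72}$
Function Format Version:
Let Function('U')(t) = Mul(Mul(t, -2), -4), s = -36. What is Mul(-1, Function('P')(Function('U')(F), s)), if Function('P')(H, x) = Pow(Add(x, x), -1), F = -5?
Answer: Rational(1, 72) ≈ 0.013889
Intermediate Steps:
Function('U')(t) = Mul(8, t) (Function('U')(t) = Mul(Mul(-2, t), -4) = Mul(8, t))
Function('P')(H, x) = Mul(Rational(1, 2), Pow(x, -1)) (Function('P')(H, x) = Pow(Mul(2, x), -1) = Mul(Rational(1, 2), Pow(x, -1)))
Mul(-1, Function('P')(Function('U')(F), s)) = Mul(-1, Mul(Rational(1, 2), Pow(-36, -1))) = Mul(-1, Mul(Rational(1, 2), Rational(-1, 36))) = Mul(-1, Rational(-1, 72)) = Rational(1, 72)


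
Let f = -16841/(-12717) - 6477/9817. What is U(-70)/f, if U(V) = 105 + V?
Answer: 4369497615/82960088 ≈ 52.670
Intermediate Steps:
f = 82960088/124842789 (f = -16841*(-1/12717) - 6477*1/9817 = 16841/12717 - 6477/9817 = 82960088/124842789 ≈ 0.66452)
U(-70)/f = (105 - 70)/(82960088/124842789) = 35*(124842789/82960088) = 4369497615/82960088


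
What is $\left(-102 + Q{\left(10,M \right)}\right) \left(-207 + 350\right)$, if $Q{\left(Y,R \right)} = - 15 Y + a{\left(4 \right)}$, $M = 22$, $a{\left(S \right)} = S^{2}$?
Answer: $-33748$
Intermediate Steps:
$Q{\left(Y,R \right)} = 16 - 15 Y$ ($Q{\left(Y,R \right)} = - 15 Y + 4^{2} = - 15 Y + 16 = 16 - 15 Y$)
$\left(-102 + Q{\left(10,M \right)}\right) \left(-207 + 350\right) = \left(-102 + \left(16 - 150\right)\right) \left(-207 + 350\right) = \left(-102 + \left(16 - 150\right)\right) 143 = \left(-102 - 134\right) 143 = \left(-236\right) 143 = -33748$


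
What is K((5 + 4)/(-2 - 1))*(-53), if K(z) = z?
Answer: 159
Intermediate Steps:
K((5 + 4)/(-2 - 1))*(-53) = ((5 + 4)/(-2 - 1))*(-53) = (9/(-3))*(-53) = (9*(-⅓))*(-53) = -3*(-53) = 159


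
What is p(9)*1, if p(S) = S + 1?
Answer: 10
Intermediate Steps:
p(S) = 1 + S
p(9)*1 = (1 + 9)*1 = 10*1 = 10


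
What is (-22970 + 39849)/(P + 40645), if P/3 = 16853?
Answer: 16879/91204 ≈ 0.18507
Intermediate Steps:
P = 50559 (P = 3*16853 = 50559)
(-22970 + 39849)/(P + 40645) = (-22970 + 39849)/(50559 + 40645) = 16879/91204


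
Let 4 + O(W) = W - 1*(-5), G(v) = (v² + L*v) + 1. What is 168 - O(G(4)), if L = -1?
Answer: 154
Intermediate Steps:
G(v) = 1 + v² - v (G(v) = (v² - v) + 1 = 1 + v² - v)
O(W) = 1 + W (O(W) = -4 + (W - 1*(-5)) = -4 + (W + 5) = -4 + (5 + W) = 1 + W)
168 - O(G(4)) = 168 - (1 + (1 + 4² - 1*4)) = 168 - (1 + (1 + 16 - 4)) = 168 - (1 + 13) = 168 - 1*14 = 168 - 14 = 154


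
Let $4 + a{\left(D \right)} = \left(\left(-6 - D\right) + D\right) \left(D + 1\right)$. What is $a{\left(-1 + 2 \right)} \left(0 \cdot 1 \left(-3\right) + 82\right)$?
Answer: $-1312$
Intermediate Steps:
$a{\left(D \right)} = -10 - 6 D$ ($a{\left(D \right)} = -4 + \left(\left(-6 - D\right) + D\right) \left(D + 1\right) = -4 - 6 \left(1 + D\right) = -4 - \left(6 + 6 D\right) = -10 - 6 D$)
$a{\left(-1 + 2 \right)} \left(0 \cdot 1 \left(-3\right) + 82\right) = \left(-10 - 6 \left(-1 + 2\right)\right) \left(0 \cdot 1 \left(-3\right) + 82\right) = \left(-10 - 6\right) \left(0 \left(-3\right) + 82\right) = \left(-10 - 6\right) \left(0 + 82\right) = \left(-16\right) 82 = -1312$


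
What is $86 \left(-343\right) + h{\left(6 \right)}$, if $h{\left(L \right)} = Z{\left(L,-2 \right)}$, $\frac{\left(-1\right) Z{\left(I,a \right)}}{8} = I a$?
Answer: $-29402$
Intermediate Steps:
$Z{\left(I,a \right)} = - 8 I a$
$h{\left(L \right)} = 16 L$ ($h{\left(L \right)} = \left(-8\right) L \left(-2\right) = 16 L$)
$86 \left(-343\right) + h{\left(6 \right)} = 86 \left(-343\right) + 16 \cdot 6 = -29498 + 96 = -29402$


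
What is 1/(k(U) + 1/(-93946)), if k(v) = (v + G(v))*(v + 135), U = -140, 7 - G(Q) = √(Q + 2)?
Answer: 5869190765194/3933460982040121 - 44129254580*I*√138/3933460982040121 ≈ 0.0014921 - 0.00013179*I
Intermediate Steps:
G(Q) = 7 - √(2 + Q) (G(Q) = 7 - √(Q + 2) = 7 - √(2 + Q))
k(v) = (135 + v)*(7 + v - √(2 + v)) (k(v) = (v + (7 - √(2 + v)))*(v + 135) = (7 + v - √(2 + v))*(135 + v) = (135 + v)*(7 + v - √(2 + v)))
1/(k(U) + 1/(-93946)) = 1/((945 + (-140)² - 135*√(2 - 140) + 142*(-140) - 1*(-140)*√(2 - 140)) + 1/(-93946)) = 1/((945 + 19600 - 135*I*√138 - 19880 - 1*(-140)*√(-138)) - 1/93946) = 1/((945 + 19600 - 135*I*√138 - 19880 - 1*(-140)*I*√138) - 1/93946) = 1/((945 + 19600 - 135*I*√138 - 19880 + 140*I*√138) - 1/93946) = 1/((665 + 5*I*√138) - 1/93946) = 1/(62474089/93946 + 5*I*√138)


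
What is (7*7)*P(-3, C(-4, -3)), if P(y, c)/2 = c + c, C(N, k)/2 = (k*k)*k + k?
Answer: -11760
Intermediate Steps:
C(N, k) = 2*k + 2*k³ (C(N, k) = 2*((k*k)*k + k) = 2*(k²*k + k) = 2*(k³ + k) = 2*(k + k³) = 2*k + 2*k³)
P(y, c) = 4*c (P(y, c) = 2*(c + c) = 2*(2*c) = 4*c)
(7*7)*P(-3, C(-4, -3)) = (7*7)*(4*(2*(-3)*(1 + (-3)²))) = 49*(4*(2*(-3)*(1 + 9))) = 49*(4*(2*(-3)*10)) = 49*(4*(-60)) = 49*(-240) = -11760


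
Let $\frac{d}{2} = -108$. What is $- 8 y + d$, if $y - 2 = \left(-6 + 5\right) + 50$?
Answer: $-624$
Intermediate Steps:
$d = -216$ ($d = 2 \left(-108\right) = -216$)
$y = 51$ ($y = 2 + \left(\left(-6 + 5\right) + 50\right) = 2 + \left(-1 + 50\right) = 2 + 49 = 51$)
$- 8 y + d = \left(-8\right) 51 - 216 = -408 - 216 = -624$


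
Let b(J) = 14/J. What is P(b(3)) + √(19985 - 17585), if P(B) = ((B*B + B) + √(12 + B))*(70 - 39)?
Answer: 7378/9 + 215*√6/3 ≈ 995.32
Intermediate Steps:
P(B) = 31*B + 31*B² + 31*√(12 + B) (P(B) = ((B² + B) + √(12 + B))*31 = ((B + B²) + √(12 + B))*31 = (B + B² + √(12 + B))*31 = 31*B + 31*B² + 31*√(12 + B))
P(b(3)) + √(19985 - 17585) = (31*(14/3) + 31*(14/3)² + 31*√(12 + 14/3)) + √(19985 - 17585) = (31*(14*(⅓)) + 31*(14*(⅓))² + 31*√(12 + 14*(⅓))) + √2400 = (31*(14/3) + 31*(14/3)² + 31*√(12 + 14/3)) + 20*√6 = (434/3 + 31*(196/9) + 31*√(50/3)) + 20*√6 = (434/3 + 6076/9 + 31*(5*√6/3)) + 20*√6 = (434/3 + 6076/9 + 155*√6/3) + 20*√6 = (7378/9 + 155*√6/3) + 20*√6 = 7378/9 + 215*√6/3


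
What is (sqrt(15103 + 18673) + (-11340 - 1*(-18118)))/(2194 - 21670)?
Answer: -3389/9738 - sqrt(2111)/4869 ≈ -0.35745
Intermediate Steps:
(sqrt(15103 + 18673) + (-11340 - 1*(-18118)))/(2194 - 21670) = (sqrt(33776) + (-11340 + 18118))/(-19476) = (4*sqrt(2111) + 6778)*(-1/19476) = (6778 + 4*sqrt(2111))*(-1/19476) = -3389/9738 - sqrt(2111)/4869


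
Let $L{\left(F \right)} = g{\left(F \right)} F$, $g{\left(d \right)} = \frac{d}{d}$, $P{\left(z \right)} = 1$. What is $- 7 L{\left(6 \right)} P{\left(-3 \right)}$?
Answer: $-42$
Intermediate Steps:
$g{\left(d \right)} = 1$
$L{\left(F \right)} = F$ ($L{\left(F \right)} = 1 F = F$)
$- 7 L{\left(6 \right)} P{\left(-3 \right)} = \left(-7\right) 6 \cdot 1 = \left(-42\right) 1 = -42$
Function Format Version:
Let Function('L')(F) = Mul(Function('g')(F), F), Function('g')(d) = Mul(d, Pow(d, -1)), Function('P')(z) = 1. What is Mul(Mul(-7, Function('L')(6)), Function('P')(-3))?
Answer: -42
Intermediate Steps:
Function('g')(d) = 1
Function('L')(F) = F (Function('L')(F) = Mul(1, F) = F)
Mul(Mul(-7, Function('L')(6)), Function('P')(-3)) = Mul(Mul(-7, 6), 1) = Mul(-42, 1) = -42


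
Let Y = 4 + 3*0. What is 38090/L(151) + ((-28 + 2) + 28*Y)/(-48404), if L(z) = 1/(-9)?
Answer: -8296687663/24202 ≈ -3.4281e+5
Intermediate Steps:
L(z) = -⅑
Y = 4 (Y = 4 + 0 = 4)
38090/L(151) + ((-28 + 2) + 28*Y)/(-48404) = 38090/(-⅑) + ((-28 + 2) + 28*4)/(-48404) = 38090*(-9) + (-26 + 112)*(-1/48404) = -342810 + 86*(-1/48404) = -342810 - 43/24202 = -8296687663/24202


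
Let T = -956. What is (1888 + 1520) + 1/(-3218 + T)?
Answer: 14224991/4174 ≈ 3408.0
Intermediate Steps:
(1888 + 1520) + 1/(-3218 + T) = (1888 + 1520) + 1/(-3218 - 956) = 3408 + 1/(-4174) = 3408 - 1/4174 = 14224991/4174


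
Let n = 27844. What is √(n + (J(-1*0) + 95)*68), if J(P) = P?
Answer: 16*√134 ≈ 185.21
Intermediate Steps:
√(n + (J(-1*0) + 95)*68) = √(27844 + (-1*0 + 95)*68) = √(27844 + (0 + 95)*68) = √(27844 + 95*68) = √(27844 + 6460) = √34304 = 16*√134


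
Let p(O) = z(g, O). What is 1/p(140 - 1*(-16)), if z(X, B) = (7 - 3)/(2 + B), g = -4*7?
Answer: 79/2 ≈ 39.500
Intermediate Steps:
g = -28
z(X, B) = 4/(2 + B)
p(O) = 4/(2 + O)
1/p(140 - 1*(-16)) = 1/(4/(2 + (140 - 1*(-16)))) = 1/(4/(2 + (140 + 16))) = 1/(4/(2 + 156)) = 1/(4/158) = 1/(4*(1/158)) = 1/(2/79) = 79/2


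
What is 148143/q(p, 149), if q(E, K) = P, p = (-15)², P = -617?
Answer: -148143/617 ≈ -240.10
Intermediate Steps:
p = 225
q(E, K) = -617
148143/q(p, 149) = 148143/(-617) = 148143*(-1/617) = -148143/617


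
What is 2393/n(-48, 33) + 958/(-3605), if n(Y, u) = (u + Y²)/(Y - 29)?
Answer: -666499751/8424885 ≈ -79.111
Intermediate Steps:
n(Y, u) = (u + Y²)/(-29 + Y)
2393/n(-48, 33) + 958/(-3605) = 2393/(((33 + (-48)²)/(-29 - 48))) + 958/(-3605) = 2393/(((33 + 2304)/(-77))) + 958*(-1/3605) = 2393/((-1/77*2337)) - 958/3605 = 2393/(-2337/77) - 958/3605 = 2393*(-77/2337) - 958/3605 = -184261/2337 - 958/3605 = -666499751/8424885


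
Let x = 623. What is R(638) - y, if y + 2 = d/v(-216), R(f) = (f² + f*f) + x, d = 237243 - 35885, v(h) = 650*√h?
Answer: 814713 + 100679*I*√6/11700 ≈ 8.1471e+5 + 21.078*I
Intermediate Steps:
d = 201358
R(f) = 623 + 2*f² (R(f) = (f² + f*f) + 623 = (f² + f²) + 623 = 2*f² + 623 = 623 + 2*f²)
y = -2 - 100679*I*√6/11700 (y = -2 + 201358/((650*√(-216))) = -2 + 201358/((650*(6*I*√6))) = -2 + 201358/((3900*I*√6)) = -2 + 201358*(-I*√6/23400) = -2 - 100679*I*√6/11700 ≈ -2.0 - 21.078*I)
R(638) - y = (623 + 2*638²) - (-2 - 100679*I*√6/11700) = (623 + 2*407044) + (2 + 100679*I*√6/11700) = (623 + 814088) + (2 + 100679*I*√6/11700) = 814711 + (2 + 100679*I*√6/11700) = 814713 + 100679*I*√6/11700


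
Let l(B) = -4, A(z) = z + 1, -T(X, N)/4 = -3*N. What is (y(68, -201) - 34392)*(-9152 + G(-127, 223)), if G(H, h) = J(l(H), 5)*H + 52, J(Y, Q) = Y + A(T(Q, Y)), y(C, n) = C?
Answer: 90031852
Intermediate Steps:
T(X, N) = 12*N (T(X, N) = -(-12)*N = 12*N)
A(z) = 1 + z
J(Y, Q) = 1 + 13*Y (J(Y, Q) = Y + (1 + 12*Y) = 1 + 13*Y)
G(H, h) = 52 - 51*H (G(H, h) = (1 + 13*(-4))*H + 52 = (1 - 52)*H + 52 = -51*H + 52 = 52 - 51*H)
(y(68, -201) - 34392)*(-9152 + G(-127, 223)) = (68 - 34392)*(-9152 + (52 - 51*(-127))) = -34324*(-9152 + (52 + 6477)) = -34324*(-9152 + 6529) = -34324*(-2623) = 90031852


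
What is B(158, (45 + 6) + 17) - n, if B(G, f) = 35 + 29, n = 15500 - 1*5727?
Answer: -9709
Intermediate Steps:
n = 9773 (n = 15500 - 5727 = 9773)
B(G, f) = 64
B(158, (45 + 6) + 17) - n = 64 - 1*9773 = 64 - 9773 = -9709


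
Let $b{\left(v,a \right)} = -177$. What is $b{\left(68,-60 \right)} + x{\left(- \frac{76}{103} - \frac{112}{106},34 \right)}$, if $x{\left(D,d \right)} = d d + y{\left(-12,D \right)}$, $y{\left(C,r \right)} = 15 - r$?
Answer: $\frac{5436042}{5459} \approx 995.79$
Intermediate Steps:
$x{\left(D,d \right)} = 15 + d^{2} - D$ ($x{\left(D,d \right)} = d d - \left(-15 + D\right) = d^{2} - \left(-15 + D\right) = 15 + d^{2} - D$)
$b{\left(68,-60 \right)} + x{\left(- \frac{76}{103} - \frac{112}{106},34 \right)} = -177 + \left(15 + 34^{2} - \left(- \frac{76}{103} - \frac{112}{106}\right)\right) = -177 + \left(15 + 1156 - \left(\left(-76\right) \frac{1}{103} - \frac{56}{53}\right)\right) = -177 + \left(15 + 1156 - \left(- \frac{76}{103} - \frac{56}{53}\right)\right) = -177 + \left(15 + 1156 - - \frac{9796}{5459}\right) = -177 + \left(15 + 1156 + \frac{9796}{5459}\right) = -177 + \frac{6402285}{5459} = \frac{5436042}{5459}$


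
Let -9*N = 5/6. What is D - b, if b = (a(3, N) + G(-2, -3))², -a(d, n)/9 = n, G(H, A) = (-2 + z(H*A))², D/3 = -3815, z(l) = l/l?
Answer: -412141/36 ≈ -11448.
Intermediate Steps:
z(l) = 1
D = -11445 (D = 3*(-3815) = -11445)
N = -5/54 (N = -5/(9*6) = -⅑*⅚ = -5/54 ≈ -0.092593)
G(H, A) = 1 (G(H, A) = (-2 + 1)² = (-1)² = 1)
a(d, n) = -9*n
b = 121/36 (b = (-9*(-5/54) + 1)² = (⅚ + 1)² = (11/6)² = 121/36 ≈ 3.3611)
D - b = -11445 - 1*121/36 = -11445 - 121/36 = -412141/36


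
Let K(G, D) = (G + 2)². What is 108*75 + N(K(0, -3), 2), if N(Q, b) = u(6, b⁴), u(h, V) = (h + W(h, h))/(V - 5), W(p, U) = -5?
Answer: 89101/11 ≈ 8100.1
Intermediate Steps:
u(h, V) = (-5 + h)/(-5 + V) (u(h, V) = (h - 5)/(V - 5) = (-5 + h)/(-5 + V))
K(G, D) = (2 + G)²
N(Q, b) = 1/(-5 + b⁴) (N(Q, b) = (-5 + 6)/(-5 + b⁴) = 1/(-5 + b⁴))
108*75 + N(K(0, -3), 2) = 108*75 + 1/(-5 + 2⁴) = 8100 + 1/(-5 + 16) = 8100 + 1/11 = 89101/11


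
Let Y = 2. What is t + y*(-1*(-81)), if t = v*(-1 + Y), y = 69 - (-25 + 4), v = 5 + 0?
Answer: 7295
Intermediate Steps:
v = 5
y = 90 (y = 69 - 1*(-21) = 69 + 21 = 90)
t = 5 (t = 5*(-1 + 2) = 5*1 = 5)
t + y*(-1*(-81)) = 5 + 90*(-1*(-81)) = 5 + 90*81 = 5 + 7290 = 7295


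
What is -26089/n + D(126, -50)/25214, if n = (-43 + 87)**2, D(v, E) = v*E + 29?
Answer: -334974351/24407152 ≈ -13.724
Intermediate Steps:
D(v, E) = 29 + E*v (D(v, E) = E*v + 29 = 29 + E*v)
n = 1936 (n = 44**2 = 1936)
-26089/n + D(126, -50)/25214 = -26089/1936 + (29 - 50*126)/25214 = -26089*1/1936 + (29 - 6300)*(1/25214) = -26089/1936 - 6271*1/25214 = -26089/1936 - 6271/25214 = -334974351/24407152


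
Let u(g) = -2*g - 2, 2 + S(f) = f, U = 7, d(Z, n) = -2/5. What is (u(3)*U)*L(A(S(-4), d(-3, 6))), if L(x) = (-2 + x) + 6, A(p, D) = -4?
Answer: 0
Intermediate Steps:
d(Z, n) = -⅖ (d(Z, n) = -2*⅕ = -⅖)
S(f) = -2 + f
L(x) = 4 + x
u(g) = -2 - 2*g
(u(3)*U)*L(A(S(-4), d(-3, 6))) = ((-2 - 2*3)*7)*(4 - 4) = ((-2 - 6)*7)*0 = -8*7*0 = -56*0 = 0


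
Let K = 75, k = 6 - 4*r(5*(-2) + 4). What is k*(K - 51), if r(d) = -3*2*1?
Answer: 720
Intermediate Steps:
r(d) = -6 (r(d) = -6*1 = -6)
k = 30 (k = 6 - 4*(-6) = 6 + 24 = 30)
k*(K - 51) = 30*(75 - 51) = 30*24 = 720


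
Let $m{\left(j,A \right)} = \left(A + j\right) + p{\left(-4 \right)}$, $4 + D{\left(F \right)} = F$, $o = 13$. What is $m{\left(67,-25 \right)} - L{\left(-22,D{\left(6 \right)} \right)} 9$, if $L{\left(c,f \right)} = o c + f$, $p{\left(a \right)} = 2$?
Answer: $2600$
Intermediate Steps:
$D{\left(F \right)} = -4 + F$
$L{\left(c,f \right)} = f + 13 c$ ($L{\left(c,f \right)} = 13 c + f = f + 13 c$)
$m{\left(j,A \right)} = 2 + A + j$ ($m{\left(j,A \right)} = \left(A + j\right) + 2 = 2 + A + j$)
$m{\left(67,-25 \right)} - L{\left(-22,D{\left(6 \right)} \right)} 9 = \left(2 - 25 + 67\right) - \left(\left(-4 + 6\right) + 13 \left(-22\right)\right) 9 = 44 - \left(2 - 286\right) 9 = 44 - \left(-284\right) 9 = 44 - -2556 = 44 + 2556 = 2600$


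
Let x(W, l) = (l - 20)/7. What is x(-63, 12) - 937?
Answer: -6567/7 ≈ -938.14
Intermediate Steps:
x(W, l) = -20/7 + l/7 (x(W, l) = (-20 + l)*(⅐) = -20/7 + l/7)
x(-63, 12) - 937 = (-20/7 + (⅐)*12) - 937 = (-20/7 + 12/7) - 937 = -8/7 - 937 = -6567/7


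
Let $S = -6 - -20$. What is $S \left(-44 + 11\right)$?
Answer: $-462$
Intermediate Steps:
$S = 14$ ($S = -6 + 20 = 14$)
$S \left(-44 + 11\right) = 14 \left(-44 + 11\right) = 14 \left(-33\right) = -462$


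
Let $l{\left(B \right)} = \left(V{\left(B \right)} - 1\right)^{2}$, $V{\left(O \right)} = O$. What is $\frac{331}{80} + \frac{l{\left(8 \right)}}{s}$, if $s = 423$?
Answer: $\frac{143933}{33840} \approx 4.2533$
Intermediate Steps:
$l{\left(B \right)} = \left(-1 + B\right)^{2}$ ($l{\left(B \right)} = \left(B - 1\right)^{2} = \left(-1 + B\right)^{2}$)
$\frac{331}{80} + \frac{l{\left(8 \right)}}{s} = \frac{331}{80} + \frac{\left(-1 + 8\right)^{2}}{423} = 331 \cdot \frac{1}{80} + 7^{2} \cdot \frac{1}{423} = \frac{331}{80} + 49 \cdot \frac{1}{423} = \frac{331}{80} + \frac{49}{423} = \frac{143933}{33840}$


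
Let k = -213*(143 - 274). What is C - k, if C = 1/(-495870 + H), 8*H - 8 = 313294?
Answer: -50974009591/1826829 ≈ -27903.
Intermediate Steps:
H = 156651/4 (H = 1 + (⅛)*313294 = 1 + 156647/4 = 156651/4 ≈ 39163.)
C = -4/1826829 (C = 1/(-495870 + 156651/4) = 1/(-1826829/4) = -4/1826829 ≈ -2.1896e-6)
k = 27903 (k = -213*(-131) = 27903)
C - k = -4/1826829 - 1*27903 = -4/1826829 - 27903 = -50974009591/1826829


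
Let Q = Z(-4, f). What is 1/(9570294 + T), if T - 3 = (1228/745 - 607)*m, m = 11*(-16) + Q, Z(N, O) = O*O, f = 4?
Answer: 149/1440405837 ≈ 1.0344e-7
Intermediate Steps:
Z(N, O) = O**2
Q = 16 (Q = 4**2 = 16)
m = -160 (m = 11*(-16) + 16 = -176 + 16 = -160)
T = 14432031/149 (T = 3 + (1228/745 - 607)*(-160) = 3 - 450987/745*(-160) = 3 + 14431584/149 = 14432031/149 ≈ 96859.)
1/(9570294 + T) = 1/(9570294 + 14432031/149) = 1/(1440405837/149) = 149/1440405837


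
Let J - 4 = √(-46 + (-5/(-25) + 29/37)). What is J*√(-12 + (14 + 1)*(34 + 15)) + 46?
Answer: 46 + 2*√723*(370 + I*√385170)/185 ≈ 153.55 + 180.41*I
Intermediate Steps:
J = 4 + 2*I*√385170/185 (J = 4 + √(-46 + (-5/(-25) + 29/37)) = 4 + √(-46 + (-5*(-1/25) + 29*(1/37))) = 4 + √(-46 + (⅕ + 29/37)) = 4 + √(-46 + 182/185) = 4 + √(-8328/185) = 4 + 2*I*√385170/185 ≈ 4.0 + 6.7094*I)
J*√(-12 + (14 + 1)*(34 + 15)) + 46 = (4 + 2*I*√385170/185)*√(-12 + (14 + 1)*(34 + 15)) + 46 = (4 + 2*I*√385170/185)*√(-12 + 15*49) + 46 = (4 + 2*I*√385170/185)*√(-12 + 735) + 46 = (4 + 2*I*√385170/185)*√723 + 46 = √723*(4 + 2*I*√385170/185) + 46 = 46 + √723*(4 + 2*I*√385170/185)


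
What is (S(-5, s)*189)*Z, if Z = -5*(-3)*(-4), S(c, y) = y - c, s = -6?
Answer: 11340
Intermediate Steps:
Z = -60 (Z = 15*(-4) = -60)
(S(-5, s)*189)*Z = ((-6 - 1*(-5))*189)*(-60) = ((-6 + 5)*189)*(-60) = -1*189*(-60) = -189*(-60) = 11340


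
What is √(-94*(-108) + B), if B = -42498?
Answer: 3*I*√3594 ≈ 179.85*I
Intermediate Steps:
√(-94*(-108) + B) = √(-94*(-108) - 42498) = √(10152 - 42498) = √(-32346) = 3*I*√3594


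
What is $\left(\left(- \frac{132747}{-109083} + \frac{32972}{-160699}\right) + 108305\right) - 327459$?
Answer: $- \frac{1280549555522047}{5843176339} \approx -2.1915 \cdot 10^{5}$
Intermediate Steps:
$\left(\left(- \frac{132747}{-109083} + \frac{32972}{-160699}\right) + 108305\right) - 327459 = \left(\left(\left(-132747\right) \left(- \frac{1}{109083}\right) + 32972 \left(- \frac{1}{160699}\right)\right) + 108305\right) - 327459 = \left(\left(\frac{44249}{36361} - \frac{32972}{160699}\right) + 108305\right) - 327459 = \left(\frac{5911875159}{5843176339} + 108305\right) - 327459 = \frac{632851125270554}{5843176339} - 327459 = - \frac{1280549555522047}{5843176339}$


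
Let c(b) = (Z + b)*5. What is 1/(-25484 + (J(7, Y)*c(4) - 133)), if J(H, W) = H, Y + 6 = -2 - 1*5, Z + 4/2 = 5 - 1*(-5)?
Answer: -1/25197 ≈ -3.9687e-5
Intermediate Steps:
Z = 8 (Z = -2 + (5 - 1*(-5)) = -2 + (5 + 5) = -2 + 10 = 8)
Y = -13 (Y = -6 + (-2 - 1*5) = -6 + (-2 - 5) = -6 - 7 = -13)
c(b) = 40 + 5*b (c(b) = (8 + b)*5 = 40 + 5*b)
1/(-25484 + (J(7, Y)*c(4) - 133)) = 1/(-25484 + (7*(40 + 5*4) - 133)) = 1/(-25484 + (7*(40 + 20) - 133)) = 1/(-25484 + (7*60 - 133)) = 1/(-25484 + (420 - 133)) = 1/(-25484 + 287) = 1/(-25197) = -1/25197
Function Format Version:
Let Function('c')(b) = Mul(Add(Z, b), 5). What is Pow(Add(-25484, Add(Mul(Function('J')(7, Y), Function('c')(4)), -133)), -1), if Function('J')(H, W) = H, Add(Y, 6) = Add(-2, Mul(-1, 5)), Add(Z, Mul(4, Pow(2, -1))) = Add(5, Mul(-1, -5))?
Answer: Rational(-1, 25197) ≈ -3.9687e-5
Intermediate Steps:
Z = 8 (Z = Add(-2, Add(5, Mul(-1, -5))) = Add(-2, Add(5, 5)) = Add(-2, 10) = 8)
Y = -13 (Y = Add(-6, Add(-2, Mul(-1, 5))) = Add(-6, Add(-2, -5)) = Add(-6, -7) = -13)
Function('c')(b) = Add(40, Mul(5, b)) (Function('c')(b) = Mul(Add(8, b), 5) = Add(40, Mul(5, b)))
Pow(Add(-25484, Add(Mul(Function('J')(7, Y), Function('c')(4)), -133)), -1) = Pow(Add(-25484, Add(Mul(7, Add(40, Mul(5, 4))), -133)), -1) = Pow(Add(-25484, Add(Mul(7, Add(40, 20)), -133)), -1) = Pow(Add(-25484, Add(Mul(7, 60), -133)), -1) = Pow(Add(-25484, Add(420, -133)), -1) = Pow(Add(-25484, 287), -1) = Pow(-25197, -1) = Rational(-1, 25197)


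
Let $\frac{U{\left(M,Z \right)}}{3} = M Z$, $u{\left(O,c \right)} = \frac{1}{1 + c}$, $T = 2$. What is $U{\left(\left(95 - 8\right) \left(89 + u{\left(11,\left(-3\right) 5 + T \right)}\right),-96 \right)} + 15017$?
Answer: $-2212879$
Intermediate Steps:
$U{\left(M,Z \right)} = 3 M Z$
$U{\left(\left(95 - 8\right) \left(89 + u{\left(11,\left(-3\right) 5 + T \right)}\right),-96 \right)} + 15017 = 3 \left(95 - 8\right) \left(89 + \frac{1}{1 + \left(\left(-3\right) 5 + 2\right)}\right) \left(-96\right) + 15017 = 3 \cdot 87 \left(89 + \frac{1}{1 + \left(-15 + 2\right)}\right) \left(-96\right) + 15017 = 3 \cdot 87 \left(89 + \frac{1}{1 - 13}\right) \left(-96\right) + 15017 = 3 \cdot 87 \left(89 + \frac{1}{-12}\right) \left(-96\right) + 15017 = 3 \cdot 87 \left(89 - \frac{1}{12}\right) \left(-96\right) + 15017 = 3 \cdot 87 \cdot \frac{1067}{12} \left(-96\right) + 15017 = 3 \cdot \frac{30943}{4} \left(-96\right) + 15017 = -2227896 + 15017 = -2212879$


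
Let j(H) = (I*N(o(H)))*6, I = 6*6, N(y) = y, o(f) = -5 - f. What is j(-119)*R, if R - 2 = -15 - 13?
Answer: -640224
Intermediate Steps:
R = -26 (R = 2 + (-15 - 13) = 2 - 28 = -26)
I = 36
j(H) = -1080 - 216*H (j(H) = (36*(-5 - H))*6 = (-180 - 36*H)*6 = -1080 - 216*H)
j(-119)*R = (-1080 - 216*(-119))*(-26) = (-1080 + 25704)*(-26) = 24624*(-26) = -640224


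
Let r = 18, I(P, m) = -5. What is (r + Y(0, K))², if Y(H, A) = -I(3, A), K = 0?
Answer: 529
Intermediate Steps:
Y(H, A) = 5 (Y(H, A) = -1*(-5) = 5)
(r + Y(0, K))² = (18 + 5)² = 23² = 529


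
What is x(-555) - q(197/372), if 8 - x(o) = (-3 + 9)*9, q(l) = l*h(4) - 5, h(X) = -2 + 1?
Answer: -15055/372 ≈ -40.470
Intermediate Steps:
h(X) = -1
q(l) = -5 - l (q(l) = l*(-1) - 5 = -l - 5 = -5 - l)
x(o) = -46 (x(o) = 8 - (-3 + 9)*9 = 8 - 6*9 = 8 - 1*54 = 8 - 54 = -46)
x(-555) - q(197/372) = -46 - (-5 - 197/372) = -46 - 1*(-2057/372) = -46 + 2057/372 = -15055/372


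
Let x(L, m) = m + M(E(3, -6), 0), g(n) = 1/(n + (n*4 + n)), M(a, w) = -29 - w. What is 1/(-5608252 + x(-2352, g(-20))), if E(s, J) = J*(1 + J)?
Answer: -120/672993721 ≈ -1.7831e-7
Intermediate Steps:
g(n) = 1/(6*n) (g(n) = 1/(n + (4*n + n)) = 1/(n + 5*n) = 1/(6*n))
x(L, m) = -29 + m (x(L, m) = m + (-29 - 1*0) = m + (-29 + 0) = m - 29 = -29 + m)
1/(-5608252 + x(-2352, g(-20))) = 1/(-5608252 + (-29 + (⅙)/(-20))) = 1/(-5608252 + (-29 + (⅙)*(-1/20))) = 1/(-5608252 + (-29 - 1/120)) = 1/(-5608252 - 3481/120) = 1/(-672993721/120) = -120/672993721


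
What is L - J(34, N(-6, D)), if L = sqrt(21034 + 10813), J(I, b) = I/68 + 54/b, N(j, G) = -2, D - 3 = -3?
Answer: 53/2 + sqrt(31847) ≈ 204.96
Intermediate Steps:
D = 0 (D = 3 - 3 = 0)
J(I, b) = 54/b + I/68 (J(I, b) = I*(1/68) + 54/b = I/68 + 54/b = 54/b + I/68)
L = sqrt(31847) ≈ 178.46
L - J(34, N(-6, D)) = sqrt(31847) - (54/(-2) + (1/68)*34) = sqrt(31847) - (54*(-1/2) + 1/2) = sqrt(31847) - (-27 + 1/2) = sqrt(31847) - 1*(-53/2) = sqrt(31847) + 53/2 = 53/2 + sqrt(31847)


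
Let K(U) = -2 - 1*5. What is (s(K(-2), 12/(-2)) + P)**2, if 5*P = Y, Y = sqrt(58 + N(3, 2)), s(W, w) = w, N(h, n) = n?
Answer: 192/5 - 24*sqrt(15)/5 ≈ 19.810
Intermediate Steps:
K(U) = -7 (K(U) = -2 - 5 = -7)
Y = 2*sqrt(15) (Y = sqrt(58 + 2) = sqrt(60) = 2*sqrt(15) ≈ 7.7460)
P = 2*sqrt(15)/5 (P = (2*sqrt(15))/5 = 2*sqrt(15)/5 ≈ 1.5492)
(s(K(-2), 12/(-2)) + P)**2 = (12/(-2) + 2*sqrt(15)/5)**2 = (12*(-1/2) + 2*sqrt(15)/5)**2 = (-6 + 2*sqrt(15)/5)**2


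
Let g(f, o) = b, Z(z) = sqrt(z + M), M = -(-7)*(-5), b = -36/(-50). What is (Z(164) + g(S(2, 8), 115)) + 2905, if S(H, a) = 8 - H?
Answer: 72643/25 + sqrt(129) ≈ 2917.1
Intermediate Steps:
b = 18/25 (b = -36*(-1/50) = 18/25 ≈ 0.72000)
M = -35 (M = -1*35 = -35)
Z(z) = sqrt(-35 + z) (Z(z) = sqrt(z - 35) = sqrt(-35 + z))
g(f, o) = 18/25
(Z(164) + g(S(2, 8), 115)) + 2905 = (sqrt(-35 + 164) + 18/25) + 2905 = (sqrt(129) + 18/25) + 2905 = (18/25 + sqrt(129)) + 2905 = 72643/25 + sqrt(129)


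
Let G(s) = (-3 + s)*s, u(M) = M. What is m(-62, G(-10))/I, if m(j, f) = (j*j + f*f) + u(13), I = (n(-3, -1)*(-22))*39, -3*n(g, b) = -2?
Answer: -1887/52 ≈ -36.288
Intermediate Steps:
n(g, b) = 2/3 (n(g, b) = -1/3*(-2) = 2/3)
G(s) = s*(-3 + s)
I = -572 (I = ((2/3)*(-22))*39 = -44/3*39 = -572)
m(j, f) = 13 + f**2 + j**2 (m(j, f) = (j*j + f*f) + 13 = (j**2 + f**2) + 13 = (f**2 + j**2) + 13 = 13 + f**2 + j**2)
m(-62, G(-10))/I = (13 + (-10*(-3 - 10))**2 + (-62)**2)/(-572) = (13 + (-10*(-13))**2 + 3844)*(-1/572) = (13 + 130**2 + 3844)*(-1/572) = (13 + 16900 + 3844)*(-1/572) = 20757*(-1/572) = -1887/52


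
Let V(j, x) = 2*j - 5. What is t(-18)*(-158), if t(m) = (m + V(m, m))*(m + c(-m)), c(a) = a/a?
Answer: -158474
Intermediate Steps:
c(a) = 1
V(j, x) = -5 + 2*j
t(m) = (1 + m)*(-5 + 3*m) (t(m) = (m + (-5 + 2*m))*(m + 1) = (-5 + 3*m)*(1 + m) = (1 + m)*(-5 + 3*m))
t(-18)*(-158) = (-5 - 2*(-18) + 3*(-18)²)*(-158) = (-5 + 36 + 3*324)*(-158) = (-5 + 36 + 972)*(-158) = 1003*(-158) = -158474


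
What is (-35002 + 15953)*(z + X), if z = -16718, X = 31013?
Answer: -272305455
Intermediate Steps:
(-35002 + 15953)*(z + X) = (-35002 + 15953)*(-16718 + 31013) = -19049*14295 = -272305455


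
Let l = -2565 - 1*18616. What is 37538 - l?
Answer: 58719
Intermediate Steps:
l = -21181 (l = -2565 - 18616 = -21181)
37538 - l = 37538 - 1*(-21181) = 37538 + 21181 = 58719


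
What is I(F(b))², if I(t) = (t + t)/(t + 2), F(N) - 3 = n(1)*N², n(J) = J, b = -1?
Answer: 16/9 ≈ 1.7778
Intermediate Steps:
F(N) = 3 + N² (F(N) = 3 + 1*N² = 3 + N²)
I(t) = 2*t/(2 + t) (I(t) = (2*t)/(2 + t) = 2*t/(2 + t))
I(F(b))² = (2*(3 + (-1)²)/(2 + (3 + (-1)²)))² = (2*(3 + 1)/(2 + (3 + 1)))² = (2*4/(2 + 4))² = (2*4/6)² = (2*4*(⅙))² = (4/3)² = 16/9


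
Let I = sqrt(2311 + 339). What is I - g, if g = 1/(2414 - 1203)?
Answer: -1/1211 + 5*sqrt(106) ≈ 51.477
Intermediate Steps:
I = 5*sqrt(106) (I = sqrt(2650) = 5*sqrt(106) ≈ 51.478)
g = 1/1211 ≈ 0.00082576
I - g = 5*sqrt(106) - 1*1/1211 = 5*sqrt(106) - 1/1211 = -1/1211 + 5*sqrt(106)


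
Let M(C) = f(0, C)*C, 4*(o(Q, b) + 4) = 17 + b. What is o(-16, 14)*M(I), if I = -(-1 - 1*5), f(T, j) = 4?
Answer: 90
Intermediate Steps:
o(Q, b) = ¼ + b/4 (o(Q, b) = -4 + (17 + b)/4 = -4 + (17/4 + b/4) = ¼ + b/4)
I = 6 (I = -(-1 - 5) = -1*(-6) = 6)
M(C) = 4*C
o(-16, 14)*M(I) = (¼ + (¼)*14)*(4*6) = (¼ + 7/2)*24 = (15/4)*24 = 90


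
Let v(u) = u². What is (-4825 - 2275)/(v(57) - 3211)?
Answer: -3550/19 ≈ -186.84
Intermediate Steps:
(-4825 - 2275)/(v(57) - 3211) = (-4825 - 2275)/(57² - 3211) = -7100/(3249 - 3211) = -7100/38 = -7100*1/38 = -3550/19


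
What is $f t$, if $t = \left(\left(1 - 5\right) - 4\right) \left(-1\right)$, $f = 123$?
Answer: $984$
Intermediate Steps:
$t = 8$ ($t = \left(-4 - 4\right) \left(-1\right) = \left(-8\right) \left(-1\right) = 8$)
$f t = 123 \cdot 8 = 984$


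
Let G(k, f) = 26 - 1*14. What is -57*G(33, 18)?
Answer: -684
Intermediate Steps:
G(k, f) = 12 (G(k, f) = 26 - 14 = 12)
-57*G(33, 18) = -57*12 = -684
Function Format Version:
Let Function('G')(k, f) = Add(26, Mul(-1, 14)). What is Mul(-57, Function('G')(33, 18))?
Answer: -684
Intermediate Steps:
Function('G')(k, f) = 12 (Function('G')(k, f) = Add(26, -14) = 12)
Mul(-57, Function('G')(33, 18)) = Mul(-57, 12) = -684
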